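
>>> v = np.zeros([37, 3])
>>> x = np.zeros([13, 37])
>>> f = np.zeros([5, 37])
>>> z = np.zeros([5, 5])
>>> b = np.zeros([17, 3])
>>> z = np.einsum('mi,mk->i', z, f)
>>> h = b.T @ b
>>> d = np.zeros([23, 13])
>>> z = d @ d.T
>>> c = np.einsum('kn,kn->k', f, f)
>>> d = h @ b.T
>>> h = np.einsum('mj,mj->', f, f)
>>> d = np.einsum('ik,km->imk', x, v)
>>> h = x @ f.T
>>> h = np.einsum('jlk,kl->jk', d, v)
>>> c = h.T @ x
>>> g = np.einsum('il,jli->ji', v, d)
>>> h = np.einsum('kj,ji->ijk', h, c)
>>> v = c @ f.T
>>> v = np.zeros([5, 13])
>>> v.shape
(5, 13)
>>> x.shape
(13, 37)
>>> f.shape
(5, 37)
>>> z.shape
(23, 23)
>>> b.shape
(17, 3)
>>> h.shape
(37, 37, 13)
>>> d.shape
(13, 3, 37)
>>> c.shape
(37, 37)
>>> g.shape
(13, 37)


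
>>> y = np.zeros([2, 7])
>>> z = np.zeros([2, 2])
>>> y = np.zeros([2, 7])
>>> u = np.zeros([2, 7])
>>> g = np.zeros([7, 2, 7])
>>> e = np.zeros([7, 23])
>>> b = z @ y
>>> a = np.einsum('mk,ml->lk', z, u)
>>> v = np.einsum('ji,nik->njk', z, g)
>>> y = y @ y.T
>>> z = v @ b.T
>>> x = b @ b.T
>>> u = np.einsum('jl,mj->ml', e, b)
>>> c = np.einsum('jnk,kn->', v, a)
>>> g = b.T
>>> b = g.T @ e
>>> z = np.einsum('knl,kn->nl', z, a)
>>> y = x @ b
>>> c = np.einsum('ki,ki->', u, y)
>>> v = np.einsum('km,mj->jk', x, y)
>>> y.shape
(2, 23)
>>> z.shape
(2, 2)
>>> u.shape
(2, 23)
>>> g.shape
(7, 2)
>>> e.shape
(7, 23)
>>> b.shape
(2, 23)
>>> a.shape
(7, 2)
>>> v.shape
(23, 2)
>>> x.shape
(2, 2)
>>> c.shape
()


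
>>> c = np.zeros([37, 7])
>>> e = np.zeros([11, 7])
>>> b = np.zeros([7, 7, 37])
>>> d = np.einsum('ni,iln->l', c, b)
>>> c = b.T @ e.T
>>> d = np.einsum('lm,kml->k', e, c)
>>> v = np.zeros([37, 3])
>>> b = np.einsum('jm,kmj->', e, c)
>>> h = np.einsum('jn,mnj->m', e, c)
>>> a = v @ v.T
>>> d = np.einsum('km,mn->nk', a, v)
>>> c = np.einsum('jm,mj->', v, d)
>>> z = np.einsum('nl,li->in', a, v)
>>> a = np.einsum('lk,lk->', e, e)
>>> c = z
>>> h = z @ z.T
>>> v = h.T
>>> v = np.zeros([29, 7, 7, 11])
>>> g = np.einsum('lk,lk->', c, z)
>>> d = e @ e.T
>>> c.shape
(3, 37)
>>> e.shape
(11, 7)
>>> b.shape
()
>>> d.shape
(11, 11)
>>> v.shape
(29, 7, 7, 11)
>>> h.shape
(3, 3)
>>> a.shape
()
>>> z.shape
(3, 37)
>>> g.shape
()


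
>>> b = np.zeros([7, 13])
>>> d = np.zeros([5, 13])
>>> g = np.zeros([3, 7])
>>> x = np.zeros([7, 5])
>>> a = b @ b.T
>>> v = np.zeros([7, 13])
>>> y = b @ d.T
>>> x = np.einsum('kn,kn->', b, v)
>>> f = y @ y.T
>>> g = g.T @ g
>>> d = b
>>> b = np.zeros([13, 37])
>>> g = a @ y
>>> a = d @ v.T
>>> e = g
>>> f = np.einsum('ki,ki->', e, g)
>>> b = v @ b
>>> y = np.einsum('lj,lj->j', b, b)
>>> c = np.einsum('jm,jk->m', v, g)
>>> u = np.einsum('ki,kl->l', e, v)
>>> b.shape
(7, 37)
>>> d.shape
(7, 13)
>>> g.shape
(7, 5)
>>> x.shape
()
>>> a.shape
(7, 7)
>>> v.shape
(7, 13)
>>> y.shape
(37,)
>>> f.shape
()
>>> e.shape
(7, 5)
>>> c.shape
(13,)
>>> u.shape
(13,)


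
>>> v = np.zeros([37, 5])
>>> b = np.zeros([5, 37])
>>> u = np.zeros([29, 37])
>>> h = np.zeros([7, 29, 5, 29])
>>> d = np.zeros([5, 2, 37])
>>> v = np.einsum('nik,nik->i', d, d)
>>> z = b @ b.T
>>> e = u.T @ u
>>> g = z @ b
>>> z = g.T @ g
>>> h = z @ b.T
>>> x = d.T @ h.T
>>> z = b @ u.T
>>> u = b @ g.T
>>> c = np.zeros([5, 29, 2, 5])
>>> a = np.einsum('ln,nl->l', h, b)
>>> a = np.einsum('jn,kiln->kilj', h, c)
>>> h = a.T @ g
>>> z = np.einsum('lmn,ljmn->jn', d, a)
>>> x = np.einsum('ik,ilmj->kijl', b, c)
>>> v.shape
(2,)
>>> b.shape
(5, 37)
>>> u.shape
(5, 5)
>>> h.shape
(37, 2, 29, 37)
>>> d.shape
(5, 2, 37)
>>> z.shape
(29, 37)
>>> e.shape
(37, 37)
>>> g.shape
(5, 37)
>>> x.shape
(37, 5, 5, 29)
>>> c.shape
(5, 29, 2, 5)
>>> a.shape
(5, 29, 2, 37)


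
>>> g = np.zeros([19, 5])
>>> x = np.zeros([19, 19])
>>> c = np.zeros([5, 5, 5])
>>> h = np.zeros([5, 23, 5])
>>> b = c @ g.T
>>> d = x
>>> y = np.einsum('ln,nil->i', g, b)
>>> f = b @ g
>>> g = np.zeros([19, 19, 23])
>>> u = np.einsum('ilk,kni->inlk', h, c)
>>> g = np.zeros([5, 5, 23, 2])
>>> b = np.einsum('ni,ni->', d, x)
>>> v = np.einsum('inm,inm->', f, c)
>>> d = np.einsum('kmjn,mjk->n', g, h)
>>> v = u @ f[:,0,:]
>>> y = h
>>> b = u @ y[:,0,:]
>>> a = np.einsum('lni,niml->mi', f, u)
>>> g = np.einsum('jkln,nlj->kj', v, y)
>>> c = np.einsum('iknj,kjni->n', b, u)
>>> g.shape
(5, 5)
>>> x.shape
(19, 19)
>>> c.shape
(23,)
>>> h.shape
(5, 23, 5)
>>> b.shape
(5, 5, 23, 5)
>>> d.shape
(2,)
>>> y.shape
(5, 23, 5)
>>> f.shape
(5, 5, 5)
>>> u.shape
(5, 5, 23, 5)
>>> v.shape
(5, 5, 23, 5)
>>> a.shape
(23, 5)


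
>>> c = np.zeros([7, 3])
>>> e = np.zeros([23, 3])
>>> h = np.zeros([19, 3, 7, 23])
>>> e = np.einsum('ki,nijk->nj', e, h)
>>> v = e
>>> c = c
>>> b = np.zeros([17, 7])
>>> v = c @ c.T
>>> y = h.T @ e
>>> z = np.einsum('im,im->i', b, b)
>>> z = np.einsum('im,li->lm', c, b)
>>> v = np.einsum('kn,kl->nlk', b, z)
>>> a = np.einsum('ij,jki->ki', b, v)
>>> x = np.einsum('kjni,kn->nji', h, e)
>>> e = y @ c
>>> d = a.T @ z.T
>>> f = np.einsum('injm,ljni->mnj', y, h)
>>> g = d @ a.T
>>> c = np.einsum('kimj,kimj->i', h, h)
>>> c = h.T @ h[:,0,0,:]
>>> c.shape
(23, 7, 3, 23)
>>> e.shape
(23, 7, 3, 3)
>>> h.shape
(19, 3, 7, 23)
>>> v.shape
(7, 3, 17)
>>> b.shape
(17, 7)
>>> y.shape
(23, 7, 3, 7)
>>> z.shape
(17, 3)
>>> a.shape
(3, 17)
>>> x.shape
(7, 3, 23)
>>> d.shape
(17, 17)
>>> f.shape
(7, 7, 3)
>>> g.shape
(17, 3)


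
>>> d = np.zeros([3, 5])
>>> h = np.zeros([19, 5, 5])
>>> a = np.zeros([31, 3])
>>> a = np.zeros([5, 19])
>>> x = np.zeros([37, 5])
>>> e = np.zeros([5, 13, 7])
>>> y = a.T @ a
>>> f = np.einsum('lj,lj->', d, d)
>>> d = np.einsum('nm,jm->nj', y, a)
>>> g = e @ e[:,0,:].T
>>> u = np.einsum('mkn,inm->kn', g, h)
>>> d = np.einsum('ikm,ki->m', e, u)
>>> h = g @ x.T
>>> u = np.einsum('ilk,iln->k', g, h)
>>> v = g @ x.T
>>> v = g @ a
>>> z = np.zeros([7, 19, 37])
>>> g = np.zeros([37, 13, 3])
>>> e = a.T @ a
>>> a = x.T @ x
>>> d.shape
(7,)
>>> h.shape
(5, 13, 37)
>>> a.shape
(5, 5)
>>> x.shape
(37, 5)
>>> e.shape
(19, 19)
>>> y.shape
(19, 19)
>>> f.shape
()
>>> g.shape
(37, 13, 3)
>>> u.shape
(5,)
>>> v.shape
(5, 13, 19)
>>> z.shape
(7, 19, 37)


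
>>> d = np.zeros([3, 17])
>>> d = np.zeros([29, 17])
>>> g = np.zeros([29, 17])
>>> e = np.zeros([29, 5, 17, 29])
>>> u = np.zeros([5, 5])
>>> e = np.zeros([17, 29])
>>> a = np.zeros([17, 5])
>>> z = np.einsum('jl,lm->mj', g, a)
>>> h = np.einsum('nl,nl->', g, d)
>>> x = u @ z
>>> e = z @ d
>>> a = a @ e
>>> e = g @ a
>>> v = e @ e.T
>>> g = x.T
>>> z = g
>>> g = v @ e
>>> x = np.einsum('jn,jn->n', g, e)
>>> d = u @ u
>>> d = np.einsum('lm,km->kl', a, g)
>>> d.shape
(29, 17)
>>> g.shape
(29, 17)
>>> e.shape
(29, 17)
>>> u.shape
(5, 5)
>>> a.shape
(17, 17)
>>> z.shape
(29, 5)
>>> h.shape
()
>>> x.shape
(17,)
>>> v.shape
(29, 29)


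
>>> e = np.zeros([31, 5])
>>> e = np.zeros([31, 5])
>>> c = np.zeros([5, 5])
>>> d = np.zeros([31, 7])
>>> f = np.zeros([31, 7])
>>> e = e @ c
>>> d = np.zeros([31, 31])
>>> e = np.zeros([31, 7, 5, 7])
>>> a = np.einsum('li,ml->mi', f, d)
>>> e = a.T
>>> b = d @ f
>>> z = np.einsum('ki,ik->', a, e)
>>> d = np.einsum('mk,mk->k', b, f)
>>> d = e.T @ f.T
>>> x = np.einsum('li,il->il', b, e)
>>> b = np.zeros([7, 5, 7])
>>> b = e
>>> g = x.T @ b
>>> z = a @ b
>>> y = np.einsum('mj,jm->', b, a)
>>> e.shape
(7, 31)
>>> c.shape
(5, 5)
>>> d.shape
(31, 31)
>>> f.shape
(31, 7)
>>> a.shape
(31, 7)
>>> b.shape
(7, 31)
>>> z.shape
(31, 31)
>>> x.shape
(7, 31)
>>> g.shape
(31, 31)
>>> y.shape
()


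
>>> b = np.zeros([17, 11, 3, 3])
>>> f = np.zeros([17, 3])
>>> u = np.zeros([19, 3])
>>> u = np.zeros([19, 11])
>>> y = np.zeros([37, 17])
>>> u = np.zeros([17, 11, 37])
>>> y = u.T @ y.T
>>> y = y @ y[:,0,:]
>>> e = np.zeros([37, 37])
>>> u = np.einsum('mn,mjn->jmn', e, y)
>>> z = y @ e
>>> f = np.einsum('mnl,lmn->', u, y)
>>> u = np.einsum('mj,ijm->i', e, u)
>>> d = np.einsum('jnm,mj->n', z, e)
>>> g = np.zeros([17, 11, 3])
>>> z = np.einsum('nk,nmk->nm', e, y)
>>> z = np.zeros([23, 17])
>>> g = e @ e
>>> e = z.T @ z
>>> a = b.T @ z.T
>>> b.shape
(17, 11, 3, 3)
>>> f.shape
()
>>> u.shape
(11,)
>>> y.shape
(37, 11, 37)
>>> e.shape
(17, 17)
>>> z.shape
(23, 17)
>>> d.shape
(11,)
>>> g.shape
(37, 37)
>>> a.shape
(3, 3, 11, 23)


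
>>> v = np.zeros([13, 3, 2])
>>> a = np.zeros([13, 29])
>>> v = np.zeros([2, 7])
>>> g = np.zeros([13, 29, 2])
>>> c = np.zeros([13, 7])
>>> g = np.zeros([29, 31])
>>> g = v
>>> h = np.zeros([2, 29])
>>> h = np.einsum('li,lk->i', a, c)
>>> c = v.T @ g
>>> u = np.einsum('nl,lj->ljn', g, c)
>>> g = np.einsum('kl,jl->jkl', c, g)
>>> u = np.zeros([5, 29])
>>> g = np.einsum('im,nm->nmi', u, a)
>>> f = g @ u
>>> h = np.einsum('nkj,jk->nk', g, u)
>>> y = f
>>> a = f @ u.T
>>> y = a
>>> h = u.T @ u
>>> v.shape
(2, 7)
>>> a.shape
(13, 29, 5)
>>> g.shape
(13, 29, 5)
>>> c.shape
(7, 7)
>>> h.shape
(29, 29)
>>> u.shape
(5, 29)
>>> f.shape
(13, 29, 29)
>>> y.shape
(13, 29, 5)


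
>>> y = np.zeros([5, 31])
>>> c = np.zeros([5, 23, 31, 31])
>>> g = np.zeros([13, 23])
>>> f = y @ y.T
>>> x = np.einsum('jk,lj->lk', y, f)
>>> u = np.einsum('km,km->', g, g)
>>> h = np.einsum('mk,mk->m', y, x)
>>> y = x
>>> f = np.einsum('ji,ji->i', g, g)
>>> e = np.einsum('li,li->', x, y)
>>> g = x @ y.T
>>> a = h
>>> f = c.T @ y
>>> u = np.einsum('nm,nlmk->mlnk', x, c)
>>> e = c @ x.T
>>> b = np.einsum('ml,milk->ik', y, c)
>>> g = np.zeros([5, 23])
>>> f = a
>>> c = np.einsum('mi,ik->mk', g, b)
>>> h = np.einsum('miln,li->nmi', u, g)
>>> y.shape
(5, 31)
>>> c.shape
(5, 31)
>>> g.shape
(5, 23)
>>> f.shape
(5,)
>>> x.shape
(5, 31)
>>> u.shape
(31, 23, 5, 31)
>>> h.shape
(31, 31, 23)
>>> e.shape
(5, 23, 31, 5)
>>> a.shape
(5,)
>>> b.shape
(23, 31)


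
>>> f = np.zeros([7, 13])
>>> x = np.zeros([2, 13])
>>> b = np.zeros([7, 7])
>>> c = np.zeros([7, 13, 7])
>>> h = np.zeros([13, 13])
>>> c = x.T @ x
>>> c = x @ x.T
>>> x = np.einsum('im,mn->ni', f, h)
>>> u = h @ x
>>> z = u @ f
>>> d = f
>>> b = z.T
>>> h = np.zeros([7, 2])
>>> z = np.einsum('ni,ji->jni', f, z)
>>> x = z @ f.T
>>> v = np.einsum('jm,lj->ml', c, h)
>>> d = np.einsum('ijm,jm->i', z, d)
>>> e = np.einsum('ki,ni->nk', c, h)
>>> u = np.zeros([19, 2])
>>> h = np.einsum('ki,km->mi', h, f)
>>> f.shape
(7, 13)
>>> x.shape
(13, 7, 7)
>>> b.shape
(13, 13)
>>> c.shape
(2, 2)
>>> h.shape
(13, 2)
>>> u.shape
(19, 2)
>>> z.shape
(13, 7, 13)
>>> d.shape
(13,)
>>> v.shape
(2, 7)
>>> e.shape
(7, 2)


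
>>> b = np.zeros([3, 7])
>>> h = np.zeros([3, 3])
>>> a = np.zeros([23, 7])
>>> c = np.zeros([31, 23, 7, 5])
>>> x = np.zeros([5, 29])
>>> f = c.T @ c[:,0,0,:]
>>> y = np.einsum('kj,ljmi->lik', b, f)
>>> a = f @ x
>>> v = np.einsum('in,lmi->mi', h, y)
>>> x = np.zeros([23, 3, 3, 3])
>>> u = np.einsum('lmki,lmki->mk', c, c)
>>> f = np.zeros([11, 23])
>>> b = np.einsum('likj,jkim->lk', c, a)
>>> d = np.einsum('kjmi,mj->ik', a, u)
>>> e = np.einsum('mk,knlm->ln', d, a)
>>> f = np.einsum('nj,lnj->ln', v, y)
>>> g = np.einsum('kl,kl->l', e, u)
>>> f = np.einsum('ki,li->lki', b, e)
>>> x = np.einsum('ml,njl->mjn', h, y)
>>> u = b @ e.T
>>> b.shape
(31, 7)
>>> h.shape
(3, 3)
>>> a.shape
(5, 7, 23, 29)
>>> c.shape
(31, 23, 7, 5)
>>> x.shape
(3, 5, 5)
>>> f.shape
(23, 31, 7)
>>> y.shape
(5, 5, 3)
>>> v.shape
(5, 3)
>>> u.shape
(31, 23)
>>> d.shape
(29, 5)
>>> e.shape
(23, 7)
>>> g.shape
(7,)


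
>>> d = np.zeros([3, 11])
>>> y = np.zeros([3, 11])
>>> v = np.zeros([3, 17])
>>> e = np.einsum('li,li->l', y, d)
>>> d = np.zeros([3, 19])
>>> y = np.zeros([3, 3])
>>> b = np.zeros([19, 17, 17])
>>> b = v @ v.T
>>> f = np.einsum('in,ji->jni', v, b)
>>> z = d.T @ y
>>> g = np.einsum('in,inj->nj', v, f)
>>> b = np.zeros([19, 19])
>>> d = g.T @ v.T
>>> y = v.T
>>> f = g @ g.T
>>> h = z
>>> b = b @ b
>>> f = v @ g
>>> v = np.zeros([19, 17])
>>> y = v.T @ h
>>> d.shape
(3, 3)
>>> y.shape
(17, 3)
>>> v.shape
(19, 17)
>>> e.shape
(3,)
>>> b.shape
(19, 19)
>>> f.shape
(3, 3)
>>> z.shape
(19, 3)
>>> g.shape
(17, 3)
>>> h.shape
(19, 3)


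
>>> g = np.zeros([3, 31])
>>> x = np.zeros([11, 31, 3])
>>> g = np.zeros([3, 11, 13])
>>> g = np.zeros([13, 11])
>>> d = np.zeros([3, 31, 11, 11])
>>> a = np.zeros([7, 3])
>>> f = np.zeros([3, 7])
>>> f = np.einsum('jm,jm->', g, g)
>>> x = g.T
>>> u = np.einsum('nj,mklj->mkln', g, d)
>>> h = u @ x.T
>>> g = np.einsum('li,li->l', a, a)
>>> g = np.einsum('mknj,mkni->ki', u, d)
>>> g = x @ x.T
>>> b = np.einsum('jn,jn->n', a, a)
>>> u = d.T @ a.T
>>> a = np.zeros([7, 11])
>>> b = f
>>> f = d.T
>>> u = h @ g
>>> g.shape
(11, 11)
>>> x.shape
(11, 13)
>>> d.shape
(3, 31, 11, 11)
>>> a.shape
(7, 11)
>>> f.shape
(11, 11, 31, 3)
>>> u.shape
(3, 31, 11, 11)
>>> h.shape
(3, 31, 11, 11)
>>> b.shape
()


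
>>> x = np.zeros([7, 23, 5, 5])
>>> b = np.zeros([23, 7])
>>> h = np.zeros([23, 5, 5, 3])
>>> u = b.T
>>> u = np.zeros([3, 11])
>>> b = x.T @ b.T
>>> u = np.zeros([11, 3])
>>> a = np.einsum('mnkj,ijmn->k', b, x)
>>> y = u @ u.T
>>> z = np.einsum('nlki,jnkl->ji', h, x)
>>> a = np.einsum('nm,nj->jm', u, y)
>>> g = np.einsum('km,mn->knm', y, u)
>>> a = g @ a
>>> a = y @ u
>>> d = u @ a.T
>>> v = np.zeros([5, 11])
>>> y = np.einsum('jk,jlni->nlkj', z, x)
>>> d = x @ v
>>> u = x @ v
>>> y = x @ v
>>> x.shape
(7, 23, 5, 5)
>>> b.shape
(5, 5, 23, 23)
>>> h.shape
(23, 5, 5, 3)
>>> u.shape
(7, 23, 5, 11)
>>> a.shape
(11, 3)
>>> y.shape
(7, 23, 5, 11)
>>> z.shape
(7, 3)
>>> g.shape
(11, 3, 11)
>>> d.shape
(7, 23, 5, 11)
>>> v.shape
(5, 11)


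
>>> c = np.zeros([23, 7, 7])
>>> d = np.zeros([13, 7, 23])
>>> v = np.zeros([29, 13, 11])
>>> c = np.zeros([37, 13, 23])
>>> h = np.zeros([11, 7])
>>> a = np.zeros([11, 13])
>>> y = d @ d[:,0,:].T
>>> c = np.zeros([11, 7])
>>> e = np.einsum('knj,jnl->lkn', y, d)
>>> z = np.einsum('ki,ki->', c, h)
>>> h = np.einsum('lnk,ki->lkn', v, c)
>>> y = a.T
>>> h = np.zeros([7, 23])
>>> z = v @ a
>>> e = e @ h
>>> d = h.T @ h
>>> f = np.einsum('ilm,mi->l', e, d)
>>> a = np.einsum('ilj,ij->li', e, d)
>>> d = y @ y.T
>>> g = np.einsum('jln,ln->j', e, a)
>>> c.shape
(11, 7)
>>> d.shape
(13, 13)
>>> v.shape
(29, 13, 11)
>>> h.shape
(7, 23)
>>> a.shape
(13, 23)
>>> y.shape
(13, 11)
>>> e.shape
(23, 13, 23)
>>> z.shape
(29, 13, 13)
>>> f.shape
(13,)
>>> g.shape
(23,)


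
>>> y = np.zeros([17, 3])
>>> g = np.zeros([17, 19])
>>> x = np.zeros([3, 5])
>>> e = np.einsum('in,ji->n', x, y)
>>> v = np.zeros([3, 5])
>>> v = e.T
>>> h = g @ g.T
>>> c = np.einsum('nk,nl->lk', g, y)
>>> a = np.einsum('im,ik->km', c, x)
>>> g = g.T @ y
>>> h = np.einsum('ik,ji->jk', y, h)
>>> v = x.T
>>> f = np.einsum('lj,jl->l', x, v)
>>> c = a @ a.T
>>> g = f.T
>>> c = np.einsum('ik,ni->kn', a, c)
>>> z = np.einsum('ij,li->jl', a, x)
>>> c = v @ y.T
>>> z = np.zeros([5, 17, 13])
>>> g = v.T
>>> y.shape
(17, 3)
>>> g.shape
(3, 5)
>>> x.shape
(3, 5)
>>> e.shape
(5,)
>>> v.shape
(5, 3)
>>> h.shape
(17, 3)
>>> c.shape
(5, 17)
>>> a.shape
(5, 19)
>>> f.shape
(3,)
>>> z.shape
(5, 17, 13)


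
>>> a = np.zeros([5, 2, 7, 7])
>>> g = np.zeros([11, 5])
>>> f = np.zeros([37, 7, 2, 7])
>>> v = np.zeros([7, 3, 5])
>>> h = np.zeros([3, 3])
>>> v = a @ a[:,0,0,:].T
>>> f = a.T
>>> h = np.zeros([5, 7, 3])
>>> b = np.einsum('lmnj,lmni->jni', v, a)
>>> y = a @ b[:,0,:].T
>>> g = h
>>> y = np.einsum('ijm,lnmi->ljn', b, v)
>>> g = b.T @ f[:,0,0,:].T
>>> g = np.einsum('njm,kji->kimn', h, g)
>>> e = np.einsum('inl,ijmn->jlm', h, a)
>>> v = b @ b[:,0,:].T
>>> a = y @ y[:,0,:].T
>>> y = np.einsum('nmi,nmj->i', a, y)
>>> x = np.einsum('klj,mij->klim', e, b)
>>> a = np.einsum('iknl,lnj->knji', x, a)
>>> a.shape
(3, 7, 5, 2)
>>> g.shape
(7, 7, 3, 5)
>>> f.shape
(7, 7, 2, 5)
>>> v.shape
(5, 7, 5)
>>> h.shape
(5, 7, 3)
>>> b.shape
(5, 7, 7)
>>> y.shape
(5,)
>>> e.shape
(2, 3, 7)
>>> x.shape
(2, 3, 7, 5)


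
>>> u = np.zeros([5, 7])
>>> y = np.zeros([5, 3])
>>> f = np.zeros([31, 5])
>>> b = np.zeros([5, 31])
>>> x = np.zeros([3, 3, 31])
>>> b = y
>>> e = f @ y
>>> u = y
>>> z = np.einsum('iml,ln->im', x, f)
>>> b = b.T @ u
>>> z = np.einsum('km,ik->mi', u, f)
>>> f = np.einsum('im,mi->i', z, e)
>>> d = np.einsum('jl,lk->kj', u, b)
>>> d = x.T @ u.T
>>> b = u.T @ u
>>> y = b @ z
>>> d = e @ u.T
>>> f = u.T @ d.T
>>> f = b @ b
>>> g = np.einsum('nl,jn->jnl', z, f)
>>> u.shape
(5, 3)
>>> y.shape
(3, 31)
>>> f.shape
(3, 3)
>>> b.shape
(3, 3)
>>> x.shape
(3, 3, 31)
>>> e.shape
(31, 3)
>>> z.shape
(3, 31)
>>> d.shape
(31, 5)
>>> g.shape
(3, 3, 31)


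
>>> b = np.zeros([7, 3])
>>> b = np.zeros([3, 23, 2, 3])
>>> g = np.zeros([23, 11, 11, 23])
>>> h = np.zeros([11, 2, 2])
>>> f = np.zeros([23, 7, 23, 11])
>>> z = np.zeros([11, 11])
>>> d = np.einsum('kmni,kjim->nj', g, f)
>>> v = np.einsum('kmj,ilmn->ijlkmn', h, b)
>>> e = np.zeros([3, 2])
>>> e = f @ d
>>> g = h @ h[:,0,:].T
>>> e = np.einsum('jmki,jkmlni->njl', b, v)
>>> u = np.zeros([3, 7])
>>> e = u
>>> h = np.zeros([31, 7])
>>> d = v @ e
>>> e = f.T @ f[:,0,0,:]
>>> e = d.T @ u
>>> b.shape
(3, 23, 2, 3)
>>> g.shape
(11, 2, 11)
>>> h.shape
(31, 7)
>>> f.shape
(23, 7, 23, 11)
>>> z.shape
(11, 11)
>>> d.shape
(3, 2, 23, 11, 2, 7)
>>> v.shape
(3, 2, 23, 11, 2, 3)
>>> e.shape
(7, 2, 11, 23, 2, 7)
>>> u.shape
(3, 7)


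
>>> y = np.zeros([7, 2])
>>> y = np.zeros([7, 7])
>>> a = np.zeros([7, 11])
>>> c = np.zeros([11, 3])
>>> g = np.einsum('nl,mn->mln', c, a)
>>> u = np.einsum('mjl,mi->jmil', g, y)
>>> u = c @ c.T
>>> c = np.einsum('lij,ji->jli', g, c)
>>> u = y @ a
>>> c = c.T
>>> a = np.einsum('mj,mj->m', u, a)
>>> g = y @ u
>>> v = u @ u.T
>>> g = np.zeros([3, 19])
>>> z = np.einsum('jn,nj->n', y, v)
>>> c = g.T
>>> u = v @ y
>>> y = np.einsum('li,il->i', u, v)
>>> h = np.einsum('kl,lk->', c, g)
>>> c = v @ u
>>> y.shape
(7,)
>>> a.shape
(7,)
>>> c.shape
(7, 7)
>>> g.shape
(3, 19)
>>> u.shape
(7, 7)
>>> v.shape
(7, 7)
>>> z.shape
(7,)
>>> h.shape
()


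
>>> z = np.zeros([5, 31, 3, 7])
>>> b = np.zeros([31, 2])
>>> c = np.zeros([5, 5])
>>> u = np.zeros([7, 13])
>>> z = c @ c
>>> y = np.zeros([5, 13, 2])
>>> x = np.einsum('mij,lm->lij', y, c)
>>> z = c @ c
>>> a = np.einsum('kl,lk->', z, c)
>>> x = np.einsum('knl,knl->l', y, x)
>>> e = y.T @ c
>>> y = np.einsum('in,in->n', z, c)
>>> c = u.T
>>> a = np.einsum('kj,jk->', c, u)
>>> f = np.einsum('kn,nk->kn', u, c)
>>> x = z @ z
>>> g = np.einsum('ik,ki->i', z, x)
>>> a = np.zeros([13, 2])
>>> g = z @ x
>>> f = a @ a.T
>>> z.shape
(5, 5)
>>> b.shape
(31, 2)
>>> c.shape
(13, 7)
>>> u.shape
(7, 13)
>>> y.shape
(5,)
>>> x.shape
(5, 5)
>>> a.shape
(13, 2)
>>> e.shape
(2, 13, 5)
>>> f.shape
(13, 13)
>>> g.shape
(5, 5)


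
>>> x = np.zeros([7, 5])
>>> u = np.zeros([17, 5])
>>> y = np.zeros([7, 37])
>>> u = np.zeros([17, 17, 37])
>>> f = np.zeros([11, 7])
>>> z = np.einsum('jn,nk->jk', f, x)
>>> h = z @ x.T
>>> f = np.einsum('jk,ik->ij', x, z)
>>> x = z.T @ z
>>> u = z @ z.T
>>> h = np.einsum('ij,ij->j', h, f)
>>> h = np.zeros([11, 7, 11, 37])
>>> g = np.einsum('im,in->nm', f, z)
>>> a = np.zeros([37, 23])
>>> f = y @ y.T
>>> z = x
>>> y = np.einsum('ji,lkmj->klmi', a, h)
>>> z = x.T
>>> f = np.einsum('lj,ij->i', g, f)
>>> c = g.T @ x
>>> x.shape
(5, 5)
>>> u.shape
(11, 11)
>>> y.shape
(7, 11, 11, 23)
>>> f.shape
(7,)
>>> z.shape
(5, 5)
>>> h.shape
(11, 7, 11, 37)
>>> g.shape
(5, 7)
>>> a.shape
(37, 23)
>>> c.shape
(7, 5)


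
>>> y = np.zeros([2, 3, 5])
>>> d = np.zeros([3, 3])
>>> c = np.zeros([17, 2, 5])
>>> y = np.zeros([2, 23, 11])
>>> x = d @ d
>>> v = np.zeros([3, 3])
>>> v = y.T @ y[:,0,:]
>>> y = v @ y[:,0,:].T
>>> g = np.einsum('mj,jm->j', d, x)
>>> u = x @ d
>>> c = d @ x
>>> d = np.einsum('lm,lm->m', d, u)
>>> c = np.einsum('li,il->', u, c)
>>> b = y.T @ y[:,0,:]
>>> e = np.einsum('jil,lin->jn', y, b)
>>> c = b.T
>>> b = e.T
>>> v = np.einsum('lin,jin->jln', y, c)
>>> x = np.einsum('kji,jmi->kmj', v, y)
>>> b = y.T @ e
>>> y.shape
(11, 23, 2)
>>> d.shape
(3,)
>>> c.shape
(2, 23, 2)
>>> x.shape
(2, 23, 11)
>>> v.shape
(2, 11, 2)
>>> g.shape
(3,)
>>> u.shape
(3, 3)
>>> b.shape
(2, 23, 2)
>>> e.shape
(11, 2)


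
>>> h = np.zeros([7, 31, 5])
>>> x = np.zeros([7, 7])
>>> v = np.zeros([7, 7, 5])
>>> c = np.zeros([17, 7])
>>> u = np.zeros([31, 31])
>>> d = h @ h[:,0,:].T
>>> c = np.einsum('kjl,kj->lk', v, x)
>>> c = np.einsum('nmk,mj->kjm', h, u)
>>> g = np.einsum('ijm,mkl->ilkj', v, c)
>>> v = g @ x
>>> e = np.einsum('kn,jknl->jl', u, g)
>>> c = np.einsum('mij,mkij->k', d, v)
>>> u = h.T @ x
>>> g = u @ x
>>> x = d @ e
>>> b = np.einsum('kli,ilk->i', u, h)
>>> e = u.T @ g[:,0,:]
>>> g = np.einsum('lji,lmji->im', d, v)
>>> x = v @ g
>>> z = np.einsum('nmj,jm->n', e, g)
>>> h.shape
(7, 31, 5)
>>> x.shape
(7, 31, 31, 31)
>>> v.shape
(7, 31, 31, 7)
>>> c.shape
(31,)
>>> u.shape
(5, 31, 7)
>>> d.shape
(7, 31, 7)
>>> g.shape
(7, 31)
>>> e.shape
(7, 31, 7)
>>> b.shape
(7,)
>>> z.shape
(7,)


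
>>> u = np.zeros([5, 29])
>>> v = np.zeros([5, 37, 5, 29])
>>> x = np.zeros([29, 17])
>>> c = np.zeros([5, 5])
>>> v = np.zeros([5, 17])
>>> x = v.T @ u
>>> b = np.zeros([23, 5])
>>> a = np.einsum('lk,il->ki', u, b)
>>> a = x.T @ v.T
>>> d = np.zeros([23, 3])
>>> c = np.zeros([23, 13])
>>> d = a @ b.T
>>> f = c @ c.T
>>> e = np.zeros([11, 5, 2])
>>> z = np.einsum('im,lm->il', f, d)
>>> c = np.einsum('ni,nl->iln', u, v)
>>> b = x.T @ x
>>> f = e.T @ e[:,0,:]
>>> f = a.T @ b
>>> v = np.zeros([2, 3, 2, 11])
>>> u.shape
(5, 29)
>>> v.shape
(2, 3, 2, 11)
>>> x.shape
(17, 29)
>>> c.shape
(29, 17, 5)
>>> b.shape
(29, 29)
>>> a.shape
(29, 5)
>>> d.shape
(29, 23)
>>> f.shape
(5, 29)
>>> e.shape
(11, 5, 2)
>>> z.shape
(23, 29)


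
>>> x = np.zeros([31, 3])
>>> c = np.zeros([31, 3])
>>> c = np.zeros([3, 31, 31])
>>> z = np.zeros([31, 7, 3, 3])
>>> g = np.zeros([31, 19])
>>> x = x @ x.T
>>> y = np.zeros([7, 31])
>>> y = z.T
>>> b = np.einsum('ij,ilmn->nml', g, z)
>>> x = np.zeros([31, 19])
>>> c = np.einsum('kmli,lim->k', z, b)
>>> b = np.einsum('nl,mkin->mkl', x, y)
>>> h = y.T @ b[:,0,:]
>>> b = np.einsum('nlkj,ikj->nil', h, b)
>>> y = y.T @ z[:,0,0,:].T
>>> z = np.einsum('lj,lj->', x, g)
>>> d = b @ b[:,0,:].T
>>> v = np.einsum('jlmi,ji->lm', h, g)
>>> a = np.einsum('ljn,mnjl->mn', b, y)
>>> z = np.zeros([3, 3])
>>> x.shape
(31, 19)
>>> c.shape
(31,)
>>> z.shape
(3, 3)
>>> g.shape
(31, 19)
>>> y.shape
(31, 7, 3, 31)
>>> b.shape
(31, 3, 7)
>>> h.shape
(31, 7, 3, 19)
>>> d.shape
(31, 3, 31)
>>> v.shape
(7, 3)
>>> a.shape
(31, 7)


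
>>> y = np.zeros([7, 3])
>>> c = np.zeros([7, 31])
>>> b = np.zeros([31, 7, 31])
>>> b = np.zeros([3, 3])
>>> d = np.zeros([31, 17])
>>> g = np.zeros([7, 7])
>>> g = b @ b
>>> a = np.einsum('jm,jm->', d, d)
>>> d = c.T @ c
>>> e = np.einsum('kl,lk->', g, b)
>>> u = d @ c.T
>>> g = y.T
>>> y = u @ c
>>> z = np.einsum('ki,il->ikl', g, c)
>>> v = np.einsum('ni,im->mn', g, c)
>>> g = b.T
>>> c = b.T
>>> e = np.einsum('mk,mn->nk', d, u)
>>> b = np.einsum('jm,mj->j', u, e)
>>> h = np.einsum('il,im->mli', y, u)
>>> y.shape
(31, 31)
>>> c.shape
(3, 3)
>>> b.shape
(31,)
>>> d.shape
(31, 31)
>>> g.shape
(3, 3)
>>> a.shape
()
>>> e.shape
(7, 31)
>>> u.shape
(31, 7)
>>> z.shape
(7, 3, 31)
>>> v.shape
(31, 3)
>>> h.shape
(7, 31, 31)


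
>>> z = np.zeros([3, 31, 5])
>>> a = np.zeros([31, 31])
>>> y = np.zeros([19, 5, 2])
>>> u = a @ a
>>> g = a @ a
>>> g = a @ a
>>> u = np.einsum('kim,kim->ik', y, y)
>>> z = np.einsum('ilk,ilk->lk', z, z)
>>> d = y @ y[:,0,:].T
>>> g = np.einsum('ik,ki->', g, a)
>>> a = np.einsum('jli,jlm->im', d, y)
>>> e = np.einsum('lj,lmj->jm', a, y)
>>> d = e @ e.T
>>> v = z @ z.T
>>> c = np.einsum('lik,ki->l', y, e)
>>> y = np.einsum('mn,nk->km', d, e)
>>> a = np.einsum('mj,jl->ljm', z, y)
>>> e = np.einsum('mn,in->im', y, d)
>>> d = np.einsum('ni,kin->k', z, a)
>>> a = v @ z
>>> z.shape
(31, 5)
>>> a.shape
(31, 5)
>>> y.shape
(5, 2)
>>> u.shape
(5, 19)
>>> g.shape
()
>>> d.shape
(2,)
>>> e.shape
(2, 5)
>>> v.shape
(31, 31)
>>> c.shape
(19,)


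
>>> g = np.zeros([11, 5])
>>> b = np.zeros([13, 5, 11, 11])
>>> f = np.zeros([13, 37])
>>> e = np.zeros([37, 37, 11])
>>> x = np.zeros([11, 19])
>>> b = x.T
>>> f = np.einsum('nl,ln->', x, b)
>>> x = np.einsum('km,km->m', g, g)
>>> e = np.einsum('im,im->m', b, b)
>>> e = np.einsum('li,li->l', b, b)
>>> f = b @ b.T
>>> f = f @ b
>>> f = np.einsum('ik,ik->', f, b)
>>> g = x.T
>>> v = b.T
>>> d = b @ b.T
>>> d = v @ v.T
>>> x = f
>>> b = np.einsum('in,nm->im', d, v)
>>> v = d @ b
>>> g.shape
(5,)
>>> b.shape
(11, 19)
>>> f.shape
()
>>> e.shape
(19,)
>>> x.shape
()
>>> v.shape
(11, 19)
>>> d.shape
(11, 11)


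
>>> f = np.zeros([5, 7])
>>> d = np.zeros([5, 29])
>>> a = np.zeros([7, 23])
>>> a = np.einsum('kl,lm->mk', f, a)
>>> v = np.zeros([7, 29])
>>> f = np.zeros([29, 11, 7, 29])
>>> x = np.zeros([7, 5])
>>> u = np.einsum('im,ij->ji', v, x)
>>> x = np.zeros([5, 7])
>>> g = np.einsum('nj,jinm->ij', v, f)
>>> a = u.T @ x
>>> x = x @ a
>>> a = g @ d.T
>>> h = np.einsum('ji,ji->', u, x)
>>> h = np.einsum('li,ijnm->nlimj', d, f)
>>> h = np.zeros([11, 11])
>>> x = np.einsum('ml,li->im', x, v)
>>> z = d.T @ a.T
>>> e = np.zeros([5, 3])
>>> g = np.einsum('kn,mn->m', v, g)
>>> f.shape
(29, 11, 7, 29)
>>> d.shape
(5, 29)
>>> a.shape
(11, 5)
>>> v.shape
(7, 29)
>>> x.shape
(29, 5)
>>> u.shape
(5, 7)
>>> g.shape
(11,)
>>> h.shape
(11, 11)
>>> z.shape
(29, 11)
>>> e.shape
(5, 3)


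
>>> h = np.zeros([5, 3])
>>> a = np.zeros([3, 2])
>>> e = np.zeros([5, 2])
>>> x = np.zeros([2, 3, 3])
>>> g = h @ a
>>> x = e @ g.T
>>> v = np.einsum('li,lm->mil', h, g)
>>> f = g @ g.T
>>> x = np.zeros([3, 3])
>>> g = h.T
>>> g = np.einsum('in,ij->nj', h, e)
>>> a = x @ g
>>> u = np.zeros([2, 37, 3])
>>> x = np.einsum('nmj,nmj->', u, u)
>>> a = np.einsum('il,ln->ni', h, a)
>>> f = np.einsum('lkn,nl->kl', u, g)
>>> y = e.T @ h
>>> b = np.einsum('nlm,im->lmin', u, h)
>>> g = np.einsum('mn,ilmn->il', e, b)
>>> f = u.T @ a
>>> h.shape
(5, 3)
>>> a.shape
(2, 5)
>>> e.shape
(5, 2)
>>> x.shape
()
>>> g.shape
(37, 3)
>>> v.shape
(2, 3, 5)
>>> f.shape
(3, 37, 5)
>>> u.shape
(2, 37, 3)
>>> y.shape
(2, 3)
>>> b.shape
(37, 3, 5, 2)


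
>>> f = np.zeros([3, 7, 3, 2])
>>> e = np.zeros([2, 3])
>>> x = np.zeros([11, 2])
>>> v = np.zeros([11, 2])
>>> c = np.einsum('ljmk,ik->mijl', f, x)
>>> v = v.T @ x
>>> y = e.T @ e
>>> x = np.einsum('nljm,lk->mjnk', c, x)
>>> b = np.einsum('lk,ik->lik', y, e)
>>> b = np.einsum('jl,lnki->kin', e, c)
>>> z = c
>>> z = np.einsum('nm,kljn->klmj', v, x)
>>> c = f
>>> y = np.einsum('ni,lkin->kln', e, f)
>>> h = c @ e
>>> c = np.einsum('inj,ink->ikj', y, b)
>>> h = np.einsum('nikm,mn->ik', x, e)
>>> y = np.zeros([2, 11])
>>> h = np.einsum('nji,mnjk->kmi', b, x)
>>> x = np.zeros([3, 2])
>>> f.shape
(3, 7, 3, 2)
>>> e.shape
(2, 3)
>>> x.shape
(3, 2)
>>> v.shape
(2, 2)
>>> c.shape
(7, 11, 2)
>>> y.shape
(2, 11)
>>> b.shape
(7, 3, 11)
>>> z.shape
(3, 7, 2, 3)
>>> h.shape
(2, 3, 11)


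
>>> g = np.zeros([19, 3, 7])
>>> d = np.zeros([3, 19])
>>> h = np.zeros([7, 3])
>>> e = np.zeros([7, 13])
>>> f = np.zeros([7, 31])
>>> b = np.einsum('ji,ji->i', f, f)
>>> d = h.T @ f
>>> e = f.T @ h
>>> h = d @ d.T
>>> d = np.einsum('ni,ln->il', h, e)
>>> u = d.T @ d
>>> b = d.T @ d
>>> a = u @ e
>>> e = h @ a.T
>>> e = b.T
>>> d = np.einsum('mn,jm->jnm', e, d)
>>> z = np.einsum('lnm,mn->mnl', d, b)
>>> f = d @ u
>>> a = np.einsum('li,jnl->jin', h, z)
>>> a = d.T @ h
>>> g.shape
(19, 3, 7)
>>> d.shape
(3, 31, 31)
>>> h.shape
(3, 3)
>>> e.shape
(31, 31)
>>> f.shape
(3, 31, 31)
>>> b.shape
(31, 31)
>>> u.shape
(31, 31)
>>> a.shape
(31, 31, 3)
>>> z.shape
(31, 31, 3)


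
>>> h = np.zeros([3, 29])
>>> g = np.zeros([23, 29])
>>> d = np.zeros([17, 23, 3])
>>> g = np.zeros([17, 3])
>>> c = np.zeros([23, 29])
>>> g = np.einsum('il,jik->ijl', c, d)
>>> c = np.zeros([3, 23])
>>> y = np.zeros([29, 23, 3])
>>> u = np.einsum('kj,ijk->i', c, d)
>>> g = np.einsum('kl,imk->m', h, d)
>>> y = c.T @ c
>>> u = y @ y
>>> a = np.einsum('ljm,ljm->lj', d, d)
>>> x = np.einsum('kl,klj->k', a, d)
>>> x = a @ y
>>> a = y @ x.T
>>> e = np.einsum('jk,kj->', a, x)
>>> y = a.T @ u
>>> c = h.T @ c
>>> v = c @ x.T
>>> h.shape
(3, 29)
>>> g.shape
(23,)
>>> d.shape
(17, 23, 3)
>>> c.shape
(29, 23)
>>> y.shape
(17, 23)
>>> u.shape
(23, 23)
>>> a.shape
(23, 17)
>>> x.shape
(17, 23)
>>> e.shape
()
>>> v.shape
(29, 17)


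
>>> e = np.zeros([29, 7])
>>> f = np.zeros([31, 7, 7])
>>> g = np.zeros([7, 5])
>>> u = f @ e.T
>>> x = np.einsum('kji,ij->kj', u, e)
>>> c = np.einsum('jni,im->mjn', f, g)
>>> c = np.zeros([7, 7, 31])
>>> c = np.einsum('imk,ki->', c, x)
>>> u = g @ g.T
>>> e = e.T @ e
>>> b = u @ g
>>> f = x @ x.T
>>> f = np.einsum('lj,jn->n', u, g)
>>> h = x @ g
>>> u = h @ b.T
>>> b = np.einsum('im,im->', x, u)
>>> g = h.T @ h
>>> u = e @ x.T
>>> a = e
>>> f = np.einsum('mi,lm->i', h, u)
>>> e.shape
(7, 7)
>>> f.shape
(5,)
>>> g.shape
(5, 5)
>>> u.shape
(7, 31)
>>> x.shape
(31, 7)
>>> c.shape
()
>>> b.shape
()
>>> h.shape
(31, 5)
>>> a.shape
(7, 7)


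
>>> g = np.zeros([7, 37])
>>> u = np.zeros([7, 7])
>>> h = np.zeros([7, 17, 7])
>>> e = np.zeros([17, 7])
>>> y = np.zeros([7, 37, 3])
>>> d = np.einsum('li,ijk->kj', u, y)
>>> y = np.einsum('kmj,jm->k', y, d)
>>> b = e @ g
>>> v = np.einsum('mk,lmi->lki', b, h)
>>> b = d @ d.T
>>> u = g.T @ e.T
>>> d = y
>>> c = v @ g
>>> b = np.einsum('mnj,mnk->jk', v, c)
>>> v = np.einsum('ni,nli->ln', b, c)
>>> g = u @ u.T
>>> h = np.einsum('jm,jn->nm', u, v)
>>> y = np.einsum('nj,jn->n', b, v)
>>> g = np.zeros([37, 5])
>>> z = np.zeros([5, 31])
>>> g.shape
(37, 5)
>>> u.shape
(37, 17)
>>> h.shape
(7, 17)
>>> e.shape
(17, 7)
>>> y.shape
(7,)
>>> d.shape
(7,)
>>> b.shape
(7, 37)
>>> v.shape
(37, 7)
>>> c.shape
(7, 37, 37)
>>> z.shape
(5, 31)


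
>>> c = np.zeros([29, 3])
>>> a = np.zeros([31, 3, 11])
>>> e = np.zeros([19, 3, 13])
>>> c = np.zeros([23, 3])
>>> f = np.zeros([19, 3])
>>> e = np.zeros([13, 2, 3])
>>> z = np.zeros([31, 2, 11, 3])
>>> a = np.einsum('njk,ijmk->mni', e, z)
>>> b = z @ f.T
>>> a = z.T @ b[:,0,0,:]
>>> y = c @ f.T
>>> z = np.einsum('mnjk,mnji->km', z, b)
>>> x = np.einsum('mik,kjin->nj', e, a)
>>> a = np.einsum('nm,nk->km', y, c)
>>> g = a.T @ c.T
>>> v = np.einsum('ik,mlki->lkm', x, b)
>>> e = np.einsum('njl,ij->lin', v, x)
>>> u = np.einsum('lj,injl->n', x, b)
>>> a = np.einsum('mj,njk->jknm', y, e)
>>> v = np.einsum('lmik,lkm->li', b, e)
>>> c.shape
(23, 3)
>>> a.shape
(19, 2, 31, 23)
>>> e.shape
(31, 19, 2)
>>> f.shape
(19, 3)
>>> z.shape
(3, 31)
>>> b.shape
(31, 2, 11, 19)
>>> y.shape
(23, 19)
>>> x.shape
(19, 11)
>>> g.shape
(19, 23)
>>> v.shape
(31, 11)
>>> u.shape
(2,)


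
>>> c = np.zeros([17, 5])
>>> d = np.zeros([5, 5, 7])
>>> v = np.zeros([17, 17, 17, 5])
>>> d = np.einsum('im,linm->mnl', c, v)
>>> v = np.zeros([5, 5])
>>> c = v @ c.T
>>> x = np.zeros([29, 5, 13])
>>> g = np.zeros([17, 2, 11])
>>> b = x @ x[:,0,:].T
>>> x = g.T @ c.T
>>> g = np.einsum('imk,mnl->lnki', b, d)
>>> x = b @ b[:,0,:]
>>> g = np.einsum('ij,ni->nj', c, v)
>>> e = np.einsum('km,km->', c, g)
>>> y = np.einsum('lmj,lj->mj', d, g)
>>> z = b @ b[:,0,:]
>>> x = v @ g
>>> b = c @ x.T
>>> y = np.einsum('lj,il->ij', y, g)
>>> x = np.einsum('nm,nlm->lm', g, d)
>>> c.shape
(5, 17)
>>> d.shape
(5, 17, 17)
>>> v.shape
(5, 5)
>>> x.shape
(17, 17)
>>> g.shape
(5, 17)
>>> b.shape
(5, 5)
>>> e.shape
()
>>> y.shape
(5, 17)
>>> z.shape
(29, 5, 29)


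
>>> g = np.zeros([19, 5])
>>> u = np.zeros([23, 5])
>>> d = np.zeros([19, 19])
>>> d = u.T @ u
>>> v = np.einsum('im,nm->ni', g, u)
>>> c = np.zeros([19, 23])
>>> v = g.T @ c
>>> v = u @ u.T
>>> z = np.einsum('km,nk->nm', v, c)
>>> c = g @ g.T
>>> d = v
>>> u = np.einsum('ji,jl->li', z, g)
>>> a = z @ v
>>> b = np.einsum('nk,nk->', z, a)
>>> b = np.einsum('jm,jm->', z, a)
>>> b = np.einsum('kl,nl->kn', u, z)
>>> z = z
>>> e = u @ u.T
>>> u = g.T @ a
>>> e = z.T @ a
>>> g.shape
(19, 5)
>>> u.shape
(5, 23)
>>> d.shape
(23, 23)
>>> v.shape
(23, 23)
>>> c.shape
(19, 19)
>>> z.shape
(19, 23)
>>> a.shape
(19, 23)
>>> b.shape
(5, 19)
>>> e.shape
(23, 23)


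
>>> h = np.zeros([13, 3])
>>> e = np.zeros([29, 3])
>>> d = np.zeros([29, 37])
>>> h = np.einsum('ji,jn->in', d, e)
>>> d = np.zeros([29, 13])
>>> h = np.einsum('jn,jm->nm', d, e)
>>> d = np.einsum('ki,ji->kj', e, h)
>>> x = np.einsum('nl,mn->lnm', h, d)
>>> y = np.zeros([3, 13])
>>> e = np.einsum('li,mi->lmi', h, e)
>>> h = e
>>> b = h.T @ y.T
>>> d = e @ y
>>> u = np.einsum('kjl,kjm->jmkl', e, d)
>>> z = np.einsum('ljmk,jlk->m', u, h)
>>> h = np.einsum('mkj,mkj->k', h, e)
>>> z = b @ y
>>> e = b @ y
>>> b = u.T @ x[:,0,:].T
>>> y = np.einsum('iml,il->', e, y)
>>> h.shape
(29,)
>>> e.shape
(3, 29, 13)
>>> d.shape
(13, 29, 13)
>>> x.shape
(3, 13, 29)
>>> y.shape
()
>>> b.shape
(3, 13, 13, 3)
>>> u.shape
(29, 13, 13, 3)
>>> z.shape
(3, 29, 13)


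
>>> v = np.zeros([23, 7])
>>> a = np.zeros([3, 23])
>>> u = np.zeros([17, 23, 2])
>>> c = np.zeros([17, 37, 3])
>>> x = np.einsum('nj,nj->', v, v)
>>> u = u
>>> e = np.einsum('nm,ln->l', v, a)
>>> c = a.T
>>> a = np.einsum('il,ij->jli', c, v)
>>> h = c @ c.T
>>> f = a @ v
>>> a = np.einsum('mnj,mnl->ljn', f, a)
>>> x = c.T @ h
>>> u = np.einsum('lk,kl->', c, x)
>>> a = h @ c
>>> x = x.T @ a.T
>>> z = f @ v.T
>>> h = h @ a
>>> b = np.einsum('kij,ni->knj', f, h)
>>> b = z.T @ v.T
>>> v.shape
(23, 7)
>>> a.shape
(23, 3)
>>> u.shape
()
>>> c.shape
(23, 3)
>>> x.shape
(23, 23)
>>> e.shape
(3,)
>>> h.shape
(23, 3)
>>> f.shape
(7, 3, 7)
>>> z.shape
(7, 3, 23)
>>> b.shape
(23, 3, 23)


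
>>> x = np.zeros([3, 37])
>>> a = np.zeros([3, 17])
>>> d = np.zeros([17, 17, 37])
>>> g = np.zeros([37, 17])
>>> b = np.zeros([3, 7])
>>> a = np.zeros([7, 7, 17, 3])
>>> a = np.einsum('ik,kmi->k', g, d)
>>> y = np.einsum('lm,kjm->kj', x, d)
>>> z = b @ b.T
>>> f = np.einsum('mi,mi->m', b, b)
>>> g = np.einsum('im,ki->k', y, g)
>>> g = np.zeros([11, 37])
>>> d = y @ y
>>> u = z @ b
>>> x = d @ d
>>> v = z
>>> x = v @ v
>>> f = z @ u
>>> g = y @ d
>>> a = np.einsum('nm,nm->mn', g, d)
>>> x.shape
(3, 3)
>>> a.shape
(17, 17)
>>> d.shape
(17, 17)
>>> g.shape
(17, 17)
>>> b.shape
(3, 7)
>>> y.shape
(17, 17)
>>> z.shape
(3, 3)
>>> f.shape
(3, 7)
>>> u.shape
(3, 7)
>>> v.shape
(3, 3)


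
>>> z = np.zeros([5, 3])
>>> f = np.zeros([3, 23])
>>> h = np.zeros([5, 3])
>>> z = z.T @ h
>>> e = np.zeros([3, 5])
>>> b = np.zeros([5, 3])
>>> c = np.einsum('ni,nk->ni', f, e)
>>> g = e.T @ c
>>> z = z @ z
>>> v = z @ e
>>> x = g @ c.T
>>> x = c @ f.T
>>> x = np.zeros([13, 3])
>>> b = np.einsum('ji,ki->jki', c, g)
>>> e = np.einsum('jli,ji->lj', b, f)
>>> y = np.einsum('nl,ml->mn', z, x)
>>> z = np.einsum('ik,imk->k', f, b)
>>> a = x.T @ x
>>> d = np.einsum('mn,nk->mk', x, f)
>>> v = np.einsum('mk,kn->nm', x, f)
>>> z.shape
(23,)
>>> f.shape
(3, 23)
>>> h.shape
(5, 3)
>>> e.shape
(5, 3)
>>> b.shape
(3, 5, 23)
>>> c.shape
(3, 23)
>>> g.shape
(5, 23)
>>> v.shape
(23, 13)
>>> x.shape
(13, 3)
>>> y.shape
(13, 3)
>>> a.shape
(3, 3)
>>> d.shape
(13, 23)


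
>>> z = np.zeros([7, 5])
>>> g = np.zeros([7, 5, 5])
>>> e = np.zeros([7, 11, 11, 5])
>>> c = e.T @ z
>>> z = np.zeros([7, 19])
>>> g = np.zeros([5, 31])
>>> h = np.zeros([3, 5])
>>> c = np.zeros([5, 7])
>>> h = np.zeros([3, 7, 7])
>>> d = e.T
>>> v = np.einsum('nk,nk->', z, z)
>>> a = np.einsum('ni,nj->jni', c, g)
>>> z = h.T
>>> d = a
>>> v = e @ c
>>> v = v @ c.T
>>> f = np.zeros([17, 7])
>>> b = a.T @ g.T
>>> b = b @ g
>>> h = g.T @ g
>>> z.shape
(7, 7, 3)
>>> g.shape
(5, 31)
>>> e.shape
(7, 11, 11, 5)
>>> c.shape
(5, 7)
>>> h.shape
(31, 31)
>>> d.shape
(31, 5, 7)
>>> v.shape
(7, 11, 11, 5)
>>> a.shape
(31, 5, 7)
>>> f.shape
(17, 7)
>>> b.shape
(7, 5, 31)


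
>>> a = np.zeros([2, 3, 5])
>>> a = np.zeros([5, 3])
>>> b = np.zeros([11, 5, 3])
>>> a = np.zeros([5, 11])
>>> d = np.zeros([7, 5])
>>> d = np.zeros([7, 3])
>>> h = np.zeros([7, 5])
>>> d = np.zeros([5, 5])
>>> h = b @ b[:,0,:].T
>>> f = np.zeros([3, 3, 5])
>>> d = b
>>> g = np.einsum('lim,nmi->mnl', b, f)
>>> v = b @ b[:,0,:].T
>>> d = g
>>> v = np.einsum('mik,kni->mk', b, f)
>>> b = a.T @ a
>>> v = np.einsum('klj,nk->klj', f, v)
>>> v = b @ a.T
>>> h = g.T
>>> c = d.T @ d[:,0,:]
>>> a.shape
(5, 11)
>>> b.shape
(11, 11)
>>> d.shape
(3, 3, 11)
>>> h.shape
(11, 3, 3)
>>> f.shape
(3, 3, 5)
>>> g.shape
(3, 3, 11)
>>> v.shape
(11, 5)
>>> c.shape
(11, 3, 11)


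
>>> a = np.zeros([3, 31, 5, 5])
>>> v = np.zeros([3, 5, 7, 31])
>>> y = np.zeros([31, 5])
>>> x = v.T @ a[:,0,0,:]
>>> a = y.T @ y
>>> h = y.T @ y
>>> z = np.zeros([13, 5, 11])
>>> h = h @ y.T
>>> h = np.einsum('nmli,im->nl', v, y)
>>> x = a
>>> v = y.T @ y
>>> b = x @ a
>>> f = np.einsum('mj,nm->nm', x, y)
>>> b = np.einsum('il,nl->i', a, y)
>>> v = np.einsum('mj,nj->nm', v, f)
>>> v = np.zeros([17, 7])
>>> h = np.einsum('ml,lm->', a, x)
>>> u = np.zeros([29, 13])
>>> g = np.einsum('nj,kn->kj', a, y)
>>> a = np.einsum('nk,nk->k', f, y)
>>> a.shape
(5,)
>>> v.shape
(17, 7)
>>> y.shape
(31, 5)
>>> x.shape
(5, 5)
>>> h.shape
()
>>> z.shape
(13, 5, 11)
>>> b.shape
(5,)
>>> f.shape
(31, 5)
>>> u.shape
(29, 13)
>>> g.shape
(31, 5)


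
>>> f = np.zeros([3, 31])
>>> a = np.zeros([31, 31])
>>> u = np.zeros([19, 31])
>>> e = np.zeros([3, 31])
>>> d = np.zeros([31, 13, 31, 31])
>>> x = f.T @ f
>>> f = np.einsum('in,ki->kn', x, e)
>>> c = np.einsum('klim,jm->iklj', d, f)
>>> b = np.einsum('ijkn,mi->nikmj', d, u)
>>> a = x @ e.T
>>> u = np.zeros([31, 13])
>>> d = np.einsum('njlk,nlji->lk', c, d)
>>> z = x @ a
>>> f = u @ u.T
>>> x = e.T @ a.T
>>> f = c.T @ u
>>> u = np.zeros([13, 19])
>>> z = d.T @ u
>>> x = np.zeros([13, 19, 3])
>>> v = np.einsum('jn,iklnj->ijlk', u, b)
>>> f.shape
(3, 13, 31, 13)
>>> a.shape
(31, 3)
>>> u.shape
(13, 19)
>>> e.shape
(3, 31)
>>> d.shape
(13, 3)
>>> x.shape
(13, 19, 3)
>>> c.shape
(31, 31, 13, 3)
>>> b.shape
(31, 31, 31, 19, 13)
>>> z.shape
(3, 19)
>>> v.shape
(31, 13, 31, 31)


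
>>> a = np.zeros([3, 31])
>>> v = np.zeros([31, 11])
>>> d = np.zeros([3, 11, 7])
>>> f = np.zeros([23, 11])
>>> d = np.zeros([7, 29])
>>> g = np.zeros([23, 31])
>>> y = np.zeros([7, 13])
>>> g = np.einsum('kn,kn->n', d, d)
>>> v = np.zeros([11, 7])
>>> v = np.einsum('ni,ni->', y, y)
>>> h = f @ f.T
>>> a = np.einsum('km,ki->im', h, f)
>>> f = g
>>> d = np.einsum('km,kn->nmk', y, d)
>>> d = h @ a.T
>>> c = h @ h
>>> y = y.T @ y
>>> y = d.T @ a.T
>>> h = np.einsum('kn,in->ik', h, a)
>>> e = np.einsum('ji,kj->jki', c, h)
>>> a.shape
(11, 23)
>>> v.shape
()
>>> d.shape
(23, 11)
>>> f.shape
(29,)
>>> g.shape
(29,)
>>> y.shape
(11, 11)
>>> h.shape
(11, 23)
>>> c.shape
(23, 23)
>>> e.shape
(23, 11, 23)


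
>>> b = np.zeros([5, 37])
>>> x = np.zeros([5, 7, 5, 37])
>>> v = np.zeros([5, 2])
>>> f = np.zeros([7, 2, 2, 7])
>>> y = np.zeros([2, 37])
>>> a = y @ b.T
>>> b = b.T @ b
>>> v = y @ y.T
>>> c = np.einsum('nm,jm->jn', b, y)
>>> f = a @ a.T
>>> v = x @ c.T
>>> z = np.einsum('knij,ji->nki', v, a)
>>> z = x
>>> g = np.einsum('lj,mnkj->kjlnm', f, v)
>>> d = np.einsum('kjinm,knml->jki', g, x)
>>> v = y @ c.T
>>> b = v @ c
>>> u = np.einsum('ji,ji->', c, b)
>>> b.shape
(2, 37)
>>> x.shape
(5, 7, 5, 37)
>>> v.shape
(2, 2)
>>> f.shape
(2, 2)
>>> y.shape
(2, 37)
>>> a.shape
(2, 5)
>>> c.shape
(2, 37)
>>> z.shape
(5, 7, 5, 37)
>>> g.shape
(5, 2, 2, 7, 5)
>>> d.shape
(2, 5, 2)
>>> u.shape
()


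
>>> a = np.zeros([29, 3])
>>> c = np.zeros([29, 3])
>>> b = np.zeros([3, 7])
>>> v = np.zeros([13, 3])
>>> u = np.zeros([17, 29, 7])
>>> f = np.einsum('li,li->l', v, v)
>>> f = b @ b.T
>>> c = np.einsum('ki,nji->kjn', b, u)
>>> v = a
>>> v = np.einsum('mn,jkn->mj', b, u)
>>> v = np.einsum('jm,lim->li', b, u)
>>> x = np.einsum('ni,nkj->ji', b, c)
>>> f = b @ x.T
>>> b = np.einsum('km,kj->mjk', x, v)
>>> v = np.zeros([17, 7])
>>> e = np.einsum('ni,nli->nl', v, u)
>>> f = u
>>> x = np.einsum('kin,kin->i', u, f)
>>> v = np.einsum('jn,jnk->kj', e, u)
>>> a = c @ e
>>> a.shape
(3, 29, 29)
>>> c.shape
(3, 29, 17)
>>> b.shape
(7, 29, 17)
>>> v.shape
(7, 17)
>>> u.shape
(17, 29, 7)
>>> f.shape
(17, 29, 7)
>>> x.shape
(29,)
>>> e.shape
(17, 29)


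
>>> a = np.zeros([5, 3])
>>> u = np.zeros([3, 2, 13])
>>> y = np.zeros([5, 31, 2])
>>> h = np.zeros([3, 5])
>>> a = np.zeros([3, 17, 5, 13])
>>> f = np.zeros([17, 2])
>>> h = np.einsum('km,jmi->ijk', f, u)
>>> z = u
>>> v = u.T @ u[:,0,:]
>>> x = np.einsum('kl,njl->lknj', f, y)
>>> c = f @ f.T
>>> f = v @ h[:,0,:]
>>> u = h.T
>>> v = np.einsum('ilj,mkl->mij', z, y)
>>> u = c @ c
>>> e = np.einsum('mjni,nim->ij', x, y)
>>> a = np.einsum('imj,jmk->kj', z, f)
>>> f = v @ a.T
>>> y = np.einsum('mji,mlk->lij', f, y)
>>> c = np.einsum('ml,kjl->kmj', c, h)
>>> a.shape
(17, 13)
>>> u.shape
(17, 17)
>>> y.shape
(31, 17, 3)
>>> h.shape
(13, 3, 17)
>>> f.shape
(5, 3, 17)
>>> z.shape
(3, 2, 13)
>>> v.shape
(5, 3, 13)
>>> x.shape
(2, 17, 5, 31)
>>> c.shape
(13, 17, 3)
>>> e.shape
(31, 17)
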